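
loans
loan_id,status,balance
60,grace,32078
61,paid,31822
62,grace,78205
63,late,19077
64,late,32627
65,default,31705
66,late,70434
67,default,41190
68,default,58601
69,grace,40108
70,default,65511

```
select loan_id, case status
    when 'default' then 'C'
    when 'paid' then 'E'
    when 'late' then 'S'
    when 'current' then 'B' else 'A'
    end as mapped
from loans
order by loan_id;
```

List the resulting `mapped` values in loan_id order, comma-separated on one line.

A, E, A, S, S, C, S, C, C, A, C

loan_id=60: ELSE → A
loan_id=61: status='paid' → E
loan_id=62: ELSE → A
loan_id=63: status='late' → S
loan_id=64: status='late' → S
loan_id=65: status='default' → C
loan_id=66: status='late' → S
loan_id=67: status='default' → C
loan_id=68: status='default' → C
loan_id=69: ELSE → A
loan_id=70: status='default' → C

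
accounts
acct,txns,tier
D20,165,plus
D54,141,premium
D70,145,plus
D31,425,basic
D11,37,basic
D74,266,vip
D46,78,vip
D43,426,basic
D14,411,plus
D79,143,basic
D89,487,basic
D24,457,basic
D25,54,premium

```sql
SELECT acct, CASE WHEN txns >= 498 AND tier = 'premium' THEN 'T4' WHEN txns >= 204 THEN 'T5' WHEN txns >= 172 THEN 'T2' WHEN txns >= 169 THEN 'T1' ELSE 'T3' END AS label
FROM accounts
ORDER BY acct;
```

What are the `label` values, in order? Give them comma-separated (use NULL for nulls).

T3, T5, T3, T5, T3, T5, T5, T3, T3, T3, T5, T3, T5

acct=D11: ELSE → T3
acct=D14: txns >= 204 → T5
acct=D20: ELSE → T3
acct=D24: txns >= 204 → T5
acct=D25: ELSE → T3
acct=D31: txns >= 204 → T5
acct=D43: txns >= 204 → T5
acct=D46: ELSE → T3
acct=D54: ELSE → T3
acct=D70: ELSE → T3
acct=D74: txns >= 204 → T5
acct=D79: ELSE → T3
acct=D89: txns >= 204 → T5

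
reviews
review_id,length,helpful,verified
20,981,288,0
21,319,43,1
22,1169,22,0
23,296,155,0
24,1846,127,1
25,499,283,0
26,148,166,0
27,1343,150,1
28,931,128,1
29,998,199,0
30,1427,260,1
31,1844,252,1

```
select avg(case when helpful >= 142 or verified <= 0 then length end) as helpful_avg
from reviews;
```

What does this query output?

review_id=20: ✓ → 981
review_id=21: ✗
review_id=22: ✓ → 1169
review_id=23: ✓ → 296
review_id=24: ✗
review_id=25: ✓ → 499
review_id=26: ✓ → 148
review_id=27: ✓ → 1343
review_id=28: ✗
review_id=29: ✓ → 998
review_id=30: ✓ → 1427
review_id=31: ✓ → 1844
helpful_avg = (981 + 1169 + 296 + 499 + 148 + 1343 + 998 + 1427 + 1844) / 9 = 967.2222222222

967.2222222222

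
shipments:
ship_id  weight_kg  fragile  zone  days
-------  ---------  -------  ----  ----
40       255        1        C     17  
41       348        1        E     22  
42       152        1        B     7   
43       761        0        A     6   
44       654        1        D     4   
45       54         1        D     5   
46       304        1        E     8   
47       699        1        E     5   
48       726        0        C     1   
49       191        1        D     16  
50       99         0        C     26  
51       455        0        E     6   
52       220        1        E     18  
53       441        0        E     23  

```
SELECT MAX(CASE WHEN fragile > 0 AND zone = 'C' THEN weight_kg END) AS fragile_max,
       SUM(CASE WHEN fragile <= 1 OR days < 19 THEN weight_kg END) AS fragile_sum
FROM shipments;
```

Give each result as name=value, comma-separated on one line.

fragile_max=255, fragile_sum=5359

[fragile_max: fragile > 0 AND zone = 'C']
ship_id=40: ✓ → 255
ship_id=41: ✗
ship_id=42: ✗
ship_id=43: ✗
ship_id=44: ✗
ship_id=45: ✗
ship_id=46: ✗
ship_id=47: ✗
ship_id=48: ✗
ship_id=49: ✗
ship_id=50: ✗
ship_id=51: ✗
ship_id=52: ✗
ship_id=53: ✗
fragile_max = MAX(255) = 255
—
[fragile_sum: fragile <= 1 OR days < 19]
ship_id=40: ✓ → 255
ship_id=41: ✓ → 348
ship_id=42: ✓ → 152
ship_id=43: ✓ → 761
ship_id=44: ✓ → 654
ship_id=45: ✓ → 54
ship_id=46: ✓ → 304
ship_id=47: ✓ → 699
ship_id=48: ✓ → 726
ship_id=49: ✓ → 191
ship_id=50: ✓ → 99
ship_id=51: ✓ → 455
ship_id=52: ✓ → 220
ship_id=53: ✓ → 441
fragile_sum = 255 + 348 + 152 + 761 + 654 + 54 + 304 + 699 + 726 + 191 + 99 + 455 + 220 + 441 = 5359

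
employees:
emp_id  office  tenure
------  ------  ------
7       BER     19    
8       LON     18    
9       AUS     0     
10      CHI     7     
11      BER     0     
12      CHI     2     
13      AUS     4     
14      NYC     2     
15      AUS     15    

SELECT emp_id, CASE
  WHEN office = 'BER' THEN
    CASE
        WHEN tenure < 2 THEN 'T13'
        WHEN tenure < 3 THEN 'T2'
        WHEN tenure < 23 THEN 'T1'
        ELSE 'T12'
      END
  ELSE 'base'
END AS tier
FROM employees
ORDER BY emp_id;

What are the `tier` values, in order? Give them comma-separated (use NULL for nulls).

emp_id=7: office='BER' → inner[tenure < 23] → T1
emp_id=8: office='LON' → outer ELSE → base
emp_id=9: office='AUS' → outer ELSE → base
emp_id=10: office='CHI' → outer ELSE → base
emp_id=11: office='BER' → inner[tenure < 2] → T13
emp_id=12: office='CHI' → outer ELSE → base
emp_id=13: office='AUS' → outer ELSE → base
emp_id=14: office='NYC' → outer ELSE → base
emp_id=15: office='AUS' → outer ELSE → base

T1, base, base, base, T13, base, base, base, base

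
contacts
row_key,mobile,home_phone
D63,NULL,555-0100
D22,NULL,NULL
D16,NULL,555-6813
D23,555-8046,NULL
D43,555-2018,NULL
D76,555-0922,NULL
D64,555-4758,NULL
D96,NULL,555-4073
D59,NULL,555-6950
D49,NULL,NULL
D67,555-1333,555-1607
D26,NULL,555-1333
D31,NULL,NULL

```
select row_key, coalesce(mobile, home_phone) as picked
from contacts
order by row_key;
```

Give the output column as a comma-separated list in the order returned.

555-6813, NULL, 555-8046, 555-1333, NULL, 555-2018, NULL, 555-6950, 555-0100, 555-4758, 555-1333, 555-0922, 555-4073

row_key=D16: mobile=NULL, home_phone=555-6813 → 555-6813
row_key=D22: mobile=NULL, home_phone=NULL (all NULL) → NULL
row_key=D23: mobile=555-8046 → 555-8046
row_key=D26: mobile=NULL, home_phone=555-1333 → 555-1333
row_key=D31: mobile=NULL, home_phone=NULL (all NULL) → NULL
row_key=D43: mobile=555-2018 → 555-2018
row_key=D49: mobile=NULL, home_phone=NULL (all NULL) → NULL
row_key=D59: mobile=NULL, home_phone=555-6950 → 555-6950
row_key=D63: mobile=NULL, home_phone=555-0100 → 555-0100
row_key=D64: mobile=555-4758 → 555-4758
row_key=D67: mobile=555-1333 → 555-1333
row_key=D76: mobile=555-0922 → 555-0922
row_key=D96: mobile=NULL, home_phone=555-4073 → 555-4073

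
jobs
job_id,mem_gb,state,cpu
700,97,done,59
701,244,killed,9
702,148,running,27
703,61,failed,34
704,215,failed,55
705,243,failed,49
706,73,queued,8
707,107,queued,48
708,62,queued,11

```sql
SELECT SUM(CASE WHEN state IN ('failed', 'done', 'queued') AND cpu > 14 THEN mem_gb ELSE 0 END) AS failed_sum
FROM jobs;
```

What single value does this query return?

723

job_id=700: ✓ → 97
job_id=701: ✗
job_id=702: ✗
job_id=703: ✓ → 61
job_id=704: ✓ → 215
job_id=705: ✓ → 243
job_id=706: ✗
job_id=707: ✓ → 107
job_id=708: ✗
failed_sum = 97 + 61 + 215 + 243 + 107 = 723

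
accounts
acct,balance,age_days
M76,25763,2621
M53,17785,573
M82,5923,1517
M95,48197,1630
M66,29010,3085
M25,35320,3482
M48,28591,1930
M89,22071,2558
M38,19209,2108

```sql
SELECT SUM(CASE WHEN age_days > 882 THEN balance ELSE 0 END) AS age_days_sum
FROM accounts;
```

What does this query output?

214084

acct=M76: ✓ → 25763
acct=M53: ✗
acct=M82: ✓ → 5923
acct=M95: ✓ → 48197
acct=M66: ✓ → 29010
acct=M25: ✓ → 35320
acct=M48: ✓ → 28591
acct=M89: ✓ → 22071
acct=M38: ✓ → 19209
age_days_sum = 25763 + 5923 + 48197 + 29010 + 35320 + 28591 + 22071 + 19209 = 214084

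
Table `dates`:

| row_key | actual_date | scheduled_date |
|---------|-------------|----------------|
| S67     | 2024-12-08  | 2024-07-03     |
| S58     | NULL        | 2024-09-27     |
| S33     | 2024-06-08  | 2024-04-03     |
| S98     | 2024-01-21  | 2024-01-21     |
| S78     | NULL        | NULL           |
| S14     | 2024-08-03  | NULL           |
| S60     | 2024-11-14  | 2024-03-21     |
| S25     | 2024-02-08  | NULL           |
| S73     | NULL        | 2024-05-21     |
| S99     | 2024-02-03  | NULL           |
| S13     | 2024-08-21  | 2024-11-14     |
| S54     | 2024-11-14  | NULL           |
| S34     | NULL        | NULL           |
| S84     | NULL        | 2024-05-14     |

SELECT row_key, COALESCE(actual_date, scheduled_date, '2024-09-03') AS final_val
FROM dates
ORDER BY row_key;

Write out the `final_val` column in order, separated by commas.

row_key=S13: actual_date=2024-08-21 → 2024-08-21
row_key=S14: actual_date=2024-08-03 → 2024-08-03
row_key=S25: actual_date=2024-02-08 → 2024-02-08
row_key=S33: actual_date=2024-06-08 → 2024-06-08
row_key=S34: actual_date=NULL, scheduled_date=NULL, → literal 2024-09-03 → 2024-09-03
row_key=S54: actual_date=2024-11-14 → 2024-11-14
row_key=S58: actual_date=NULL, scheduled_date=2024-09-27 → 2024-09-27
row_key=S60: actual_date=2024-11-14 → 2024-11-14
row_key=S67: actual_date=2024-12-08 → 2024-12-08
row_key=S73: actual_date=NULL, scheduled_date=2024-05-21 → 2024-05-21
row_key=S78: actual_date=NULL, scheduled_date=NULL, → literal 2024-09-03 → 2024-09-03
row_key=S84: actual_date=NULL, scheduled_date=2024-05-14 → 2024-05-14
row_key=S98: actual_date=2024-01-21 → 2024-01-21
row_key=S99: actual_date=2024-02-03 → 2024-02-03

2024-08-21, 2024-08-03, 2024-02-08, 2024-06-08, 2024-09-03, 2024-11-14, 2024-09-27, 2024-11-14, 2024-12-08, 2024-05-21, 2024-09-03, 2024-05-14, 2024-01-21, 2024-02-03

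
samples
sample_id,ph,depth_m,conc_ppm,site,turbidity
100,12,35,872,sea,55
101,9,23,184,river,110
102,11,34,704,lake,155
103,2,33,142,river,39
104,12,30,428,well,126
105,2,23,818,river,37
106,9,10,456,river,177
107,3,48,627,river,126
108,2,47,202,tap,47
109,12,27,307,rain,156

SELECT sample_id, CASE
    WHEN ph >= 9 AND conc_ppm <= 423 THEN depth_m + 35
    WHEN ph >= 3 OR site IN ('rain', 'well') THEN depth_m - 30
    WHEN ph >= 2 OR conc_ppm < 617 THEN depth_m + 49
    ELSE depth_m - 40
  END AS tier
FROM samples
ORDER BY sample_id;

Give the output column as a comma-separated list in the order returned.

5, 58, 4, 82, 0, 72, -20, 18, 96, 62

sample_id=100: ph >= 3 OR site IN ('rain', 'well') → 5
sample_id=101: ph >= 9 AND conc_ppm <= 423 → 58
sample_id=102: ph >= 3 OR site IN ('rain', 'well') → 4
sample_id=103: ph >= 2 OR conc_ppm < 617 → 82
sample_id=104: ph >= 3 OR site IN ('rain', 'well') → 0
sample_id=105: ph >= 2 OR conc_ppm < 617 → 72
sample_id=106: ph >= 3 OR site IN ('rain', 'well') → -20
sample_id=107: ph >= 3 OR site IN ('rain', 'well') → 18
sample_id=108: ph >= 2 OR conc_ppm < 617 → 96
sample_id=109: ph >= 9 AND conc_ppm <= 423 → 62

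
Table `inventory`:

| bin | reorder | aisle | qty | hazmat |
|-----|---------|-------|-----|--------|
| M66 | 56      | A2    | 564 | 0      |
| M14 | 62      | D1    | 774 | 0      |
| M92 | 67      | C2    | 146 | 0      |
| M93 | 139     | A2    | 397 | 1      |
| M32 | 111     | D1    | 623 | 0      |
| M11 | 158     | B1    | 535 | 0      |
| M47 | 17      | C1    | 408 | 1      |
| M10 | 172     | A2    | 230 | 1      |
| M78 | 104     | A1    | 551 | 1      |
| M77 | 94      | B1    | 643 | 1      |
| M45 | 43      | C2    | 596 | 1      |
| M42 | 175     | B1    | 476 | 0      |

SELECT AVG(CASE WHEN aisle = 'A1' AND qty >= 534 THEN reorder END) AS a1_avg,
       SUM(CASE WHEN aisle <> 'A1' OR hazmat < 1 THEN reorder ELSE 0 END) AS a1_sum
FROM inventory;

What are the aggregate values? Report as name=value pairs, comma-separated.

[a1_avg: aisle = 'A1' AND qty >= 534]
bin=M66: ✗
bin=M14: ✗
bin=M92: ✗
bin=M93: ✗
bin=M32: ✗
bin=M11: ✗
bin=M47: ✗
bin=M10: ✗
bin=M78: ✓ → 104
bin=M77: ✗
bin=M45: ✗
bin=M42: ✗
a1_avg = 104
—
[a1_sum: aisle <> 'A1' OR hazmat < 1]
bin=M66: ✓ → 56
bin=M14: ✓ → 62
bin=M92: ✓ → 67
bin=M93: ✓ → 139
bin=M32: ✓ → 111
bin=M11: ✓ → 158
bin=M47: ✓ → 17
bin=M10: ✓ → 172
bin=M78: ✗
bin=M77: ✓ → 94
bin=M45: ✓ → 43
bin=M42: ✓ → 175
a1_sum = 56 + 62 + 67 + 139 + 111 + 158 + 17 + 172 + 94 + 43 + 175 = 1094

a1_avg=104, a1_sum=1094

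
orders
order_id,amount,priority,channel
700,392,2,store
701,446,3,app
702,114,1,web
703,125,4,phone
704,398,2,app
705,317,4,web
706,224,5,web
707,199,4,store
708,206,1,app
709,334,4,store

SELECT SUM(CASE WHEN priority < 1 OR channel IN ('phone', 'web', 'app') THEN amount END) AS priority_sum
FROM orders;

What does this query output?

order_id=700: ✗
order_id=701: ✓ → 446
order_id=702: ✓ → 114
order_id=703: ✓ → 125
order_id=704: ✓ → 398
order_id=705: ✓ → 317
order_id=706: ✓ → 224
order_id=707: ✗
order_id=708: ✓ → 206
order_id=709: ✗
priority_sum = 446 + 114 + 125 + 398 + 317 + 224 + 206 = 1830

1830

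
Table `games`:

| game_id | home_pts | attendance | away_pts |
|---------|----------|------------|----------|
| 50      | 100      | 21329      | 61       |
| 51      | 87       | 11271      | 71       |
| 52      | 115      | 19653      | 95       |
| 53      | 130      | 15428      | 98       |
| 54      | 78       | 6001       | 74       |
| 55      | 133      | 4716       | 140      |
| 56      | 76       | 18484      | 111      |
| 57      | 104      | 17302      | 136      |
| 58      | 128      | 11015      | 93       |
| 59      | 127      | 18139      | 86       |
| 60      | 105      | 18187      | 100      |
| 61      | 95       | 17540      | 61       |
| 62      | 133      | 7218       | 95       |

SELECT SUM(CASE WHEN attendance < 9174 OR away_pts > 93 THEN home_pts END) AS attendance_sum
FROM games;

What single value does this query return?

874

game_id=50: ✗
game_id=51: ✗
game_id=52: ✓ → 115
game_id=53: ✓ → 130
game_id=54: ✓ → 78
game_id=55: ✓ → 133
game_id=56: ✓ → 76
game_id=57: ✓ → 104
game_id=58: ✗
game_id=59: ✗
game_id=60: ✓ → 105
game_id=61: ✗
game_id=62: ✓ → 133
attendance_sum = 115 + 130 + 78 + 133 + 76 + 104 + 105 + 133 = 874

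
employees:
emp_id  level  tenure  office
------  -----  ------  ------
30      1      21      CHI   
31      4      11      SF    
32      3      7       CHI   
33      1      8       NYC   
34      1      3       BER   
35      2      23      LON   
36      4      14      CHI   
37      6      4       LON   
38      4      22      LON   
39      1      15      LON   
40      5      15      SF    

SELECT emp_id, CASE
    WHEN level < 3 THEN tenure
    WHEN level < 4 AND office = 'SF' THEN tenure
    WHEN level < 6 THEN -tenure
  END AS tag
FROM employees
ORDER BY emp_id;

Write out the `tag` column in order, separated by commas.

emp_id=30: level < 3 → 21
emp_id=31: level < 6 → -11
emp_id=32: level < 6 → -7
emp_id=33: level < 3 → 8
emp_id=34: level < 3 → 3
emp_id=35: level < 3 → 23
emp_id=36: level < 6 → -14
emp_id=37: (no match → NULL) → NULL
emp_id=38: level < 6 → -22
emp_id=39: level < 3 → 15
emp_id=40: level < 6 → -15

21, -11, -7, 8, 3, 23, -14, NULL, -22, 15, -15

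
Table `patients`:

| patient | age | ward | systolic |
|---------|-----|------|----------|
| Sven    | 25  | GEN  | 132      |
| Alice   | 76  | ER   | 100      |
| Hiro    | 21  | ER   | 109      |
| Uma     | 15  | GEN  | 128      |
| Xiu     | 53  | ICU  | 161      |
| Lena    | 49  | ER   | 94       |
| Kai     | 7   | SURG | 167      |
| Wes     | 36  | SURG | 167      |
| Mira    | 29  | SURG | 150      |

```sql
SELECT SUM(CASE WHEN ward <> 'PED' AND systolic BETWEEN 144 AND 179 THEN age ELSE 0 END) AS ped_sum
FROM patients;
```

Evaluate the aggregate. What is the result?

125

patient=Sven: ✗
patient=Alice: ✗
patient=Hiro: ✗
patient=Uma: ✗
patient=Xiu: ✓ → 53
patient=Lena: ✗
patient=Kai: ✓ → 7
patient=Wes: ✓ → 36
patient=Mira: ✓ → 29
ped_sum = 53 + 7 + 36 + 29 = 125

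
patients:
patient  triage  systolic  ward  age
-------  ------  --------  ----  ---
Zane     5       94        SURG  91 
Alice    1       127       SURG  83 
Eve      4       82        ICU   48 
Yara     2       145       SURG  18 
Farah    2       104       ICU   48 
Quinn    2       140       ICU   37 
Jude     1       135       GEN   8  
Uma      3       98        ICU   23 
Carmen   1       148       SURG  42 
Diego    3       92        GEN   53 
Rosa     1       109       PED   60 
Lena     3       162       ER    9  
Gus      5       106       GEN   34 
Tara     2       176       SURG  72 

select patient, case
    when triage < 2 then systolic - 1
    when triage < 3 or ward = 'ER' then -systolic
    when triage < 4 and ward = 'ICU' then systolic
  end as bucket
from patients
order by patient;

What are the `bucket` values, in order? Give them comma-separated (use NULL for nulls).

patient=Alice: triage < 2 → 126
patient=Carmen: triage < 2 → 147
patient=Diego: (no match → NULL) → NULL
patient=Eve: (no match → NULL) → NULL
patient=Farah: triage < 3 or ward = 'ER' → -104
patient=Gus: (no match → NULL) → NULL
patient=Jude: triage < 2 → 134
patient=Lena: triage < 3 or ward = 'ER' → -162
patient=Quinn: triage < 3 or ward = 'ER' → -140
patient=Rosa: triage < 2 → 108
patient=Tara: triage < 3 or ward = 'ER' → -176
patient=Uma: triage < 4 and ward = 'ICU' → 98
patient=Yara: triage < 3 or ward = 'ER' → -145
patient=Zane: (no match → NULL) → NULL

126, 147, NULL, NULL, -104, NULL, 134, -162, -140, 108, -176, 98, -145, NULL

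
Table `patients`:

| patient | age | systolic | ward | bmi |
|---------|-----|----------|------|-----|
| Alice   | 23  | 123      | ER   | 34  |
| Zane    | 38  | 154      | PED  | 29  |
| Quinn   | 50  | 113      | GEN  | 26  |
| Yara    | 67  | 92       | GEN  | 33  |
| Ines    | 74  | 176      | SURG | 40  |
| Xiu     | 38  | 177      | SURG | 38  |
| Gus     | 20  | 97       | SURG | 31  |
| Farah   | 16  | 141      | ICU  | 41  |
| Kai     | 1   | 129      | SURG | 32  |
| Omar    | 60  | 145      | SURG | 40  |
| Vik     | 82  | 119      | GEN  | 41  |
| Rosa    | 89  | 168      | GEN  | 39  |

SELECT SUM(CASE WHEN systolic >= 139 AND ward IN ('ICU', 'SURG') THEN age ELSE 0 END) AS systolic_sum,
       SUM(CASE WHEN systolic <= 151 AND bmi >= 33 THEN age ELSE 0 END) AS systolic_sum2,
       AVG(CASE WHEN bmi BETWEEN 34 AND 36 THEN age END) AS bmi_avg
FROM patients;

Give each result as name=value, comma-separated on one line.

systolic_sum=188, systolic_sum2=248, bmi_avg=23

[systolic_sum: systolic >= 139 AND ward IN ('ICU', 'SURG')]
patient=Alice: ✗
patient=Zane: ✗
patient=Quinn: ✗
patient=Yara: ✗
patient=Ines: ✓ → 74
patient=Xiu: ✓ → 38
patient=Gus: ✗
patient=Farah: ✓ → 16
patient=Kai: ✗
patient=Omar: ✓ → 60
patient=Vik: ✗
patient=Rosa: ✗
systolic_sum = 74 + 38 + 16 + 60 = 188
—
[systolic_sum2: systolic <= 151 AND bmi >= 33]
patient=Alice: ✓ → 23
patient=Zane: ✗
patient=Quinn: ✗
patient=Yara: ✓ → 67
patient=Ines: ✗
patient=Xiu: ✗
patient=Gus: ✗
patient=Farah: ✓ → 16
patient=Kai: ✗
patient=Omar: ✓ → 60
patient=Vik: ✓ → 82
patient=Rosa: ✗
systolic_sum2 = 23 + 67 + 16 + 60 + 82 = 248
—
[bmi_avg: bmi BETWEEN 34 AND 36]
patient=Alice: ✓ → 23
patient=Zane: ✗
patient=Quinn: ✗
patient=Yara: ✗
patient=Ines: ✗
patient=Xiu: ✗
patient=Gus: ✗
patient=Farah: ✗
patient=Kai: ✗
patient=Omar: ✗
patient=Vik: ✗
patient=Rosa: ✗
bmi_avg = 23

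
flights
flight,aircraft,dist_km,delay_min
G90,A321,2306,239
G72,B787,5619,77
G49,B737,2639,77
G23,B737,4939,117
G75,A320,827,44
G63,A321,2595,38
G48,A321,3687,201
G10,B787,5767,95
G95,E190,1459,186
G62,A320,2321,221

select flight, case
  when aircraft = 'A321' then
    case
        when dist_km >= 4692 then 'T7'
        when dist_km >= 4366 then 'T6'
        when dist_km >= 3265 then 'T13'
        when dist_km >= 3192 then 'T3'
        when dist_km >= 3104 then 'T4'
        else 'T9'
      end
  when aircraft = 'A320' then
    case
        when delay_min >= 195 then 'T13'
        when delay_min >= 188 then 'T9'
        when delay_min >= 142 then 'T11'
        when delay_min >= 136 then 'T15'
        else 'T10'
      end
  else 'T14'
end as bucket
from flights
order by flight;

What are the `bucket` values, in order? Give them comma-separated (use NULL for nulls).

T14, T14, T13, T14, T13, T9, T14, T10, T9, T14

flight=G10: aircraft='B787' → outer ELSE → T14
flight=G23: aircraft='B737' → outer ELSE → T14
flight=G48: aircraft='A321' → inner[dist_km >= 3265] → T13
flight=G49: aircraft='B737' → outer ELSE → T14
flight=G62: aircraft='A320' → inner[delay_min >= 195] → T13
flight=G63: aircraft='A321' → inner[ELSE] → T9
flight=G72: aircraft='B787' → outer ELSE → T14
flight=G75: aircraft='A320' → inner[ELSE] → T10
flight=G90: aircraft='A321' → inner[ELSE] → T9
flight=G95: aircraft='E190' → outer ELSE → T14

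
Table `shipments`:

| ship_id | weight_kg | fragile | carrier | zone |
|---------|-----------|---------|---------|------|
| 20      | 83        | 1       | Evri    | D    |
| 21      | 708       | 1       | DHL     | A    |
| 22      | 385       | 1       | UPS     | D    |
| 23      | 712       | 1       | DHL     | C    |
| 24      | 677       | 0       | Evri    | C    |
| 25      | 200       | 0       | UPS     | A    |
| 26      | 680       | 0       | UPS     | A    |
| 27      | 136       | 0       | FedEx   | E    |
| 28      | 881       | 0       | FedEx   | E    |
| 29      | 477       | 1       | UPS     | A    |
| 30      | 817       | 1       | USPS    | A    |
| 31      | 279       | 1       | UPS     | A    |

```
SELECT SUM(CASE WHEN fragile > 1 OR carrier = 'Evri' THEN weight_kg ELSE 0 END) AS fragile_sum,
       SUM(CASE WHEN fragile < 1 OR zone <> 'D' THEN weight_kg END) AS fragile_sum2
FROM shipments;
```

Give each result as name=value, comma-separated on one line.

fragile_sum=760, fragile_sum2=5567

[fragile_sum: fragile > 1 OR carrier = 'Evri']
ship_id=20: ✓ → 83
ship_id=21: ✗
ship_id=22: ✗
ship_id=23: ✗
ship_id=24: ✓ → 677
ship_id=25: ✗
ship_id=26: ✗
ship_id=27: ✗
ship_id=28: ✗
ship_id=29: ✗
ship_id=30: ✗
ship_id=31: ✗
fragile_sum = 83 + 677 = 760
—
[fragile_sum2: fragile < 1 OR zone <> 'D']
ship_id=20: ✗
ship_id=21: ✓ → 708
ship_id=22: ✗
ship_id=23: ✓ → 712
ship_id=24: ✓ → 677
ship_id=25: ✓ → 200
ship_id=26: ✓ → 680
ship_id=27: ✓ → 136
ship_id=28: ✓ → 881
ship_id=29: ✓ → 477
ship_id=30: ✓ → 817
ship_id=31: ✓ → 279
fragile_sum2 = 708 + 712 + 677 + 200 + 680 + 136 + 881 + 477 + 817 + 279 = 5567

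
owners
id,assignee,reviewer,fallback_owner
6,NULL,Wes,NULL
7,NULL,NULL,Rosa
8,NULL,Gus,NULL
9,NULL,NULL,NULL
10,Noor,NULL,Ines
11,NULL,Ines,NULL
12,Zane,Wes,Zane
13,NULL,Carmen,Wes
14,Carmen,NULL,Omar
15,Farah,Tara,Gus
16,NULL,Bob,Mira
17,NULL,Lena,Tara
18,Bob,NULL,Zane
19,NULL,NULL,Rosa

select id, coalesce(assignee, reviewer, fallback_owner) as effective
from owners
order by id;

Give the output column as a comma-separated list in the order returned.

id=6: assignee=NULL, reviewer=Wes → Wes
id=7: assignee=NULL, reviewer=NULL, fallback_owner=Rosa → Rosa
id=8: assignee=NULL, reviewer=Gus → Gus
id=9: assignee=NULL, reviewer=NULL, fallback_owner=NULL (all NULL) → NULL
id=10: assignee=Noor → Noor
id=11: assignee=NULL, reviewer=Ines → Ines
id=12: assignee=Zane → Zane
id=13: assignee=NULL, reviewer=Carmen → Carmen
id=14: assignee=Carmen → Carmen
id=15: assignee=Farah → Farah
id=16: assignee=NULL, reviewer=Bob → Bob
id=17: assignee=NULL, reviewer=Lena → Lena
id=18: assignee=Bob → Bob
id=19: assignee=NULL, reviewer=NULL, fallback_owner=Rosa → Rosa

Wes, Rosa, Gus, NULL, Noor, Ines, Zane, Carmen, Carmen, Farah, Bob, Lena, Bob, Rosa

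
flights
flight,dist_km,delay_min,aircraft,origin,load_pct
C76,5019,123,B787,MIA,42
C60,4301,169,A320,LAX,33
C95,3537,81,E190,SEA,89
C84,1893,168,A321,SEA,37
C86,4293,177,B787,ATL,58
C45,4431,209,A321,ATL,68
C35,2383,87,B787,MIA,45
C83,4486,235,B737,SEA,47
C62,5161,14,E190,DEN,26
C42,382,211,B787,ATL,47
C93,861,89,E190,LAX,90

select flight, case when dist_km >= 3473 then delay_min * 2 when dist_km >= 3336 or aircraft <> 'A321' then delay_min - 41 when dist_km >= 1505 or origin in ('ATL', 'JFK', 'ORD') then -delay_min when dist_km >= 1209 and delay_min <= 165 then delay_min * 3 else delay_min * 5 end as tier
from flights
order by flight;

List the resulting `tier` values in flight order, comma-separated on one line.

flight=C35: dist_km >= 3336 or aircraft <> 'A321' → 46
flight=C42: dist_km >= 3336 or aircraft <> 'A321' → 170
flight=C45: dist_km >= 3473 → 418
flight=C60: dist_km >= 3473 → 338
flight=C62: dist_km >= 3473 → 28
flight=C76: dist_km >= 3473 → 246
flight=C83: dist_km >= 3473 → 470
flight=C84: dist_km >= 1505 or origin in ('ATL', 'JFK', 'ORD') → -168
flight=C86: dist_km >= 3473 → 354
flight=C93: dist_km >= 3336 or aircraft <> 'A321' → 48
flight=C95: dist_km >= 3473 → 162

46, 170, 418, 338, 28, 246, 470, -168, 354, 48, 162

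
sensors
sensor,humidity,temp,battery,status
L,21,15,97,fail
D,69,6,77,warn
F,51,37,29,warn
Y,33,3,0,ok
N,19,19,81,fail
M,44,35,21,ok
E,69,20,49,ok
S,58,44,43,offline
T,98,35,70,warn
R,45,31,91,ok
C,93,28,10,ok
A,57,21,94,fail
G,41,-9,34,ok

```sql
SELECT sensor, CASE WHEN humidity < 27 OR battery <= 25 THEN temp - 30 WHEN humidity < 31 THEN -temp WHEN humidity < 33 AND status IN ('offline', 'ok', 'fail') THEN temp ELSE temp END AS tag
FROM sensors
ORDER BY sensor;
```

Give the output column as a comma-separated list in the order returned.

21, -2, 6, 20, 37, -9, -15, 5, -11, 31, 44, 35, -27

sensor=A: ELSE → 21
sensor=C: humidity < 27 OR battery <= 25 → -2
sensor=D: ELSE → 6
sensor=E: ELSE → 20
sensor=F: ELSE → 37
sensor=G: ELSE → -9
sensor=L: humidity < 27 OR battery <= 25 → -15
sensor=M: humidity < 27 OR battery <= 25 → 5
sensor=N: humidity < 27 OR battery <= 25 → -11
sensor=R: ELSE → 31
sensor=S: ELSE → 44
sensor=T: ELSE → 35
sensor=Y: humidity < 27 OR battery <= 25 → -27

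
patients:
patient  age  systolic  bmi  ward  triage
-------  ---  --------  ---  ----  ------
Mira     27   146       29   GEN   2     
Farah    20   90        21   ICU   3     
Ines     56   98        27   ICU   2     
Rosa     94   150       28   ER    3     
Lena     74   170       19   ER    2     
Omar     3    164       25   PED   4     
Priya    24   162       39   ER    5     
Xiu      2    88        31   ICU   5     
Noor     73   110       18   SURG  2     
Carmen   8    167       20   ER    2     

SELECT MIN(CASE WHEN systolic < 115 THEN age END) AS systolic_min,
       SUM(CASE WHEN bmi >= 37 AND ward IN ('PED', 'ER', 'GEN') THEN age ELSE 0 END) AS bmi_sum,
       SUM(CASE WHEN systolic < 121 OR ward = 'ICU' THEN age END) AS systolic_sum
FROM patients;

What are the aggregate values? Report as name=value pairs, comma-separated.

systolic_min=2, bmi_sum=24, systolic_sum=151

[systolic_min: systolic < 115]
patient=Mira: ✗
patient=Farah: ✓ → 20
patient=Ines: ✓ → 56
patient=Rosa: ✗
patient=Lena: ✗
patient=Omar: ✗
patient=Priya: ✗
patient=Xiu: ✓ → 2
patient=Noor: ✓ → 73
patient=Carmen: ✗
systolic_min = MIN(20, 56, 2, 73) = 2
—
[bmi_sum: bmi >= 37 AND ward IN ('PED', 'ER', 'GEN')]
patient=Mira: ✗
patient=Farah: ✗
patient=Ines: ✗
patient=Rosa: ✗
patient=Lena: ✗
patient=Omar: ✗
patient=Priya: ✓ → 24
patient=Xiu: ✗
patient=Noor: ✗
patient=Carmen: ✗
bmi_sum = 24
—
[systolic_sum: systolic < 121 OR ward = 'ICU']
patient=Mira: ✗
patient=Farah: ✓ → 20
patient=Ines: ✓ → 56
patient=Rosa: ✗
patient=Lena: ✗
patient=Omar: ✗
patient=Priya: ✗
patient=Xiu: ✓ → 2
patient=Noor: ✓ → 73
patient=Carmen: ✗
systolic_sum = 20 + 56 + 2 + 73 = 151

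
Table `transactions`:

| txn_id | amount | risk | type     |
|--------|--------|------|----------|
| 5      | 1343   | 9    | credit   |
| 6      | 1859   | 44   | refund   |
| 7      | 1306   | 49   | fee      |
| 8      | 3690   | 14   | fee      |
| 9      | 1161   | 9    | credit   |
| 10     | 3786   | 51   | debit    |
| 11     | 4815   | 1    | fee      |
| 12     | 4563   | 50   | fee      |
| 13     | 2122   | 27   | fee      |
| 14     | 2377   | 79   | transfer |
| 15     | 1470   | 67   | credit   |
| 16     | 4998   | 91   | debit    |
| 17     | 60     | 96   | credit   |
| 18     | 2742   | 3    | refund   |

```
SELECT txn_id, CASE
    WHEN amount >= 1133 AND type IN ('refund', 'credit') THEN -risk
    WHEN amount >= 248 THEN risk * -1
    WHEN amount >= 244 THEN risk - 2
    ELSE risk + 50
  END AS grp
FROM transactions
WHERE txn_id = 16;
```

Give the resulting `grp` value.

-91

txn_id = 16: amount=4998, risk=91, type=debit.
amount >= 1133 AND type IN ('refund', 'credit') → false
amount >= 248 → true → -91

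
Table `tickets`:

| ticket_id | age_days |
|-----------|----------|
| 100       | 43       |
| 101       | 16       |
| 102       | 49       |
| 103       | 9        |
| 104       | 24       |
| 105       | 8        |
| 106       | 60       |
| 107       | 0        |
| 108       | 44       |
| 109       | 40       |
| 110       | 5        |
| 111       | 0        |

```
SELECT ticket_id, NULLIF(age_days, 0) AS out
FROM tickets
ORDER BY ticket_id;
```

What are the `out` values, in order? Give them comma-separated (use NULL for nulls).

43, 16, 49, 9, 24, 8, 60, NULL, 44, 40, 5, NULL

ticket_id=100: age_days=43 vs 0: differ → 43
ticket_id=101: age_days=16 vs 0: differ → 16
ticket_id=102: age_days=49 vs 0: differ → 49
ticket_id=103: age_days=9 vs 0: differ → 9
ticket_id=104: age_days=24 vs 0: differ → 24
ticket_id=105: age_days=8 vs 0: differ → 8
ticket_id=106: age_days=60 vs 0: differ → 60
ticket_id=107: age_days=0 vs 0: equal → NULL
ticket_id=108: age_days=44 vs 0: differ → 44
ticket_id=109: age_days=40 vs 0: differ → 40
ticket_id=110: age_days=5 vs 0: differ → 5
ticket_id=111: age_days=0 vs 0: equal → NULL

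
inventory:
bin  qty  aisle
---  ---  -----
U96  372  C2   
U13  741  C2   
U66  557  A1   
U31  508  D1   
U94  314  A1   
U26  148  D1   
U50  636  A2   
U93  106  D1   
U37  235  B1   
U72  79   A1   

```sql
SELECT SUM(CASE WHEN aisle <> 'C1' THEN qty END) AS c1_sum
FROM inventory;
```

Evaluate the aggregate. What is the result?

bin=U96: ✓ → 372
bin=U13: ✓ → 741
bin=U66: ✓ → 557
bin=U31: ✓ → 508
bin=U94: ✓ → 314
bin=U26: ✓ → 148
bin=U50: ✓ → 636
bin=U93: ✓ → 106
bin=U37: ✓ → 235
bin=U72: ✓ → 79
c1_sum = 372 + 741 + 557 + 508 + 314 + 148 + 636 + 106 + 235 + 79 = 3696

3696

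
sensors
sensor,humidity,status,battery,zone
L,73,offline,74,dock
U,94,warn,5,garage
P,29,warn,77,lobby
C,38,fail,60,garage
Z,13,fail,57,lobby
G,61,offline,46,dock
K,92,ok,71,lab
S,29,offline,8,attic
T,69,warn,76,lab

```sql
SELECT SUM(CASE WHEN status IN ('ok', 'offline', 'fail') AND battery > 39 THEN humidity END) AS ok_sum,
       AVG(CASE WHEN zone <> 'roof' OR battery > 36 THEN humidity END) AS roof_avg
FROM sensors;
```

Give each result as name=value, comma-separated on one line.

[ok_sum: status IN ('ok', 'offline', 'fail') AND battery > 39]
sensor=L: ✓ → 73
sensor=U: ✗
sensor=P: ✗
sensor=C: ✓ → 38
sensor=Z: ✓ → 13
sensor=G: ✓ → 61
sensor=K: ✓ → 92
sensor=S: ✗
sensor=T: ✗
ok_sum = 73 + 38 + 13 + 61 + 92 = 277
—
[roof_avg: zone <> 'roof' OR battery > 36]
sensor=L: ✓ → 73
sensor=U: ✓ → 94
sensor=P: ✓ → 29
sensor=C: ✓ → 38
sensor=Z: ✓ → 13
sensor=G: ✓ → 61
sensor=K: ✓ → 92
sensor=S: ✓ → 29
sensor=T: ✓ → 69
roof_avg = (73 + 94 + 29 + 38 + 13 + 61 + 92 + 29 + 69) / 9 = 55.3333333333

ok_sum=277, roof_avg=55.3333333333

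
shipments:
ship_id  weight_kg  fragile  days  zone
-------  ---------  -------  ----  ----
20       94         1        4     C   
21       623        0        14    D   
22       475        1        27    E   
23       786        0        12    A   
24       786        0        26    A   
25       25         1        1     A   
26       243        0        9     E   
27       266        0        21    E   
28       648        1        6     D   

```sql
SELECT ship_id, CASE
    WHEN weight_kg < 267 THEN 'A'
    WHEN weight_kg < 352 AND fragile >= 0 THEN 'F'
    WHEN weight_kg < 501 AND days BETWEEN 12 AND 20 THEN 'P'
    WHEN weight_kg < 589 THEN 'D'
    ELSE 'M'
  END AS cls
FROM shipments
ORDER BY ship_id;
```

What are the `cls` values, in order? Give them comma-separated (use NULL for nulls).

ship_id=20: weight_kg < 267 → A
ship_id=21: ELSE → M
ship_id=22: weight_kg < 589 → D
ship_id=23: ELSE → M
ship_id=24: ELSE → M
ship_id=25: weight_kg < 267 → A
ship_id=26: weight_kg < 267 → A
ship_id=27: weight_kg < 267 → A
ship_id=28: ELSE → M

A, M, D, M, M, A, A, A, M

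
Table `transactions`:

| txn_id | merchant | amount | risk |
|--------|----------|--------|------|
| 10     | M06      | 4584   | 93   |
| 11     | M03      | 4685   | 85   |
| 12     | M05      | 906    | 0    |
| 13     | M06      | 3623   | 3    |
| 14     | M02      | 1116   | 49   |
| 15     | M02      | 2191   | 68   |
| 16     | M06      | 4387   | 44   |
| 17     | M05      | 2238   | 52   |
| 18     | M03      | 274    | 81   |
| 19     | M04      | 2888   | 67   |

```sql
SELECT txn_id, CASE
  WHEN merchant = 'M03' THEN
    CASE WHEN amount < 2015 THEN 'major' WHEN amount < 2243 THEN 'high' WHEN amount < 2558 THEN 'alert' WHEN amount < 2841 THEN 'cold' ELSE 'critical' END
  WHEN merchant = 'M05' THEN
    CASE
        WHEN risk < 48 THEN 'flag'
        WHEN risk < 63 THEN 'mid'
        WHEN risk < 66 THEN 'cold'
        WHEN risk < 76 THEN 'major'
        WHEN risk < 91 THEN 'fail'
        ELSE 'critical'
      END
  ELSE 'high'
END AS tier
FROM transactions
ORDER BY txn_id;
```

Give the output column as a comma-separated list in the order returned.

txn_id=10: merchant='M06' → outer ELSE → high
txn_id=11: merchant='M03' → inner[ELSE] → critical
txn_id=12: merchant='M05' → inner[risk < 48] → flag
txn_id=13: merchant='M06' → outer ELSE → high
txn_id=14: merchant='M02' → outer ELSE → high
txn_id=15: merchant='M02' → outer ELSE → high
txn_id=16: merchant='M06' → outer ELSE → high
txn_id=17: merchant='M05' → inner[risk < 63] → mid
txn_id=18: merchant='M03' → inner[amount < 2015] → major
txn_id=19: merchant='M04' → outer ELSE → high

high, critical, flag, high, high, high, high, mid, major, high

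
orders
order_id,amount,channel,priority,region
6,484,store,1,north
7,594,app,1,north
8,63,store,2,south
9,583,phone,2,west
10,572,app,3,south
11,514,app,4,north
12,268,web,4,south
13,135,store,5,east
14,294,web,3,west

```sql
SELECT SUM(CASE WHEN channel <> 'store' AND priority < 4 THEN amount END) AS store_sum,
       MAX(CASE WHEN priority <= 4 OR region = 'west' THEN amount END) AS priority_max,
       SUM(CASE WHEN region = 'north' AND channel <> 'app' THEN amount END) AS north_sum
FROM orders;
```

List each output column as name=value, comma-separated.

[store_sum: channel <> 'store' AND priority < 4]
order_id=6: ✗
order_id=7: ✓ → 594
order_id=8: ✗
order_id=9: ✓ → 583
order_id=10: ✓ → 572
order_id=11: ✗
order_id=12: ✗
order_id=13: ✗
order_id=14: ✓ → 294
store_sum = 594 + 583 + 572 + 294 = 2043
—
[priority_max: priority <= 4 OR region = 'west']
order_id=6: ✓ → 484
order_id=7: ✓ → 594
order_id=8: ✓ → 63
order_id=9: ✓ → 583
order_id=10: ✓ → 572
order_id=11: ✓ → 514
order_id=12: ✓ → 268
order_id=13: ✗
order_id=14: ✓ → 294
priority_max = MAX(484, 594, 63, 583, 572, 514, 268, 294) = 594
—
[north_sum: region = 'north' AND channel <> 'app']
order_id=6: ✓ → 484
order_id=7: ✗
order_id=8: ✗
order_id=9: ✗
order_id=10: ✗
order_id=11: ✗
order_id=12: ✗
order_id=13: ✗
order_id=14: ✗
north_sum = 484

store_sum=2043, priority_max=594, north_sum=484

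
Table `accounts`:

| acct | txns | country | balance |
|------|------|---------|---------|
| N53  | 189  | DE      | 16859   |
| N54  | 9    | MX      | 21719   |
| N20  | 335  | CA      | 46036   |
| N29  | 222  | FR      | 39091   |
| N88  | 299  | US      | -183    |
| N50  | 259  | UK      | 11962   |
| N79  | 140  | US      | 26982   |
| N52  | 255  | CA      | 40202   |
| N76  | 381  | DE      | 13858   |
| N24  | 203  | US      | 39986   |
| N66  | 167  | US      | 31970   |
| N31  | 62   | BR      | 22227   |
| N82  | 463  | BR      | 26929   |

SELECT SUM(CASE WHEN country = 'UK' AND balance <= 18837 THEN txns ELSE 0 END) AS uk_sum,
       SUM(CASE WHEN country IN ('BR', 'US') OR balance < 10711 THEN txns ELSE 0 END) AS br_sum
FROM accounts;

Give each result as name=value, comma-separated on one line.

[uk_sum: country = 'UK' AND balance <= 18837]
acct=N53: ✗
acct=N54: ✗
acct=N20: ✗
acct=N29: ✗
acct=N88: ✗
acct=N50: ✓ → 259
acct=N79: ✗
acct=N52: ✗
acct=N76: ✗
acct=N24: ✗
acct=N66: ✗
acct=N31: ✗
acct=N82: ✗
uk_sum = 259
—
[br_sum: country IN ('BR', 'US') OR balance < 10711]
acct=N53: ✗
acct=N54: ✗
acct=N20: ✗
acct=N29: ✗
acct=N88: ✓ → 299
acct=N50: ✗
acct=N79: ✓ → 140
acct=N52: ✗
acct=N76: ✗
acct=N24: ✓ → 203
acct=N66: ✓ → 167
acct=N31: ✓ → 62
acct=N82: ✓ → 463
br_sum = 299 + 140 + 203 + 167 + 62 + 463 = 1334

uk_sum=259, br_sum=1334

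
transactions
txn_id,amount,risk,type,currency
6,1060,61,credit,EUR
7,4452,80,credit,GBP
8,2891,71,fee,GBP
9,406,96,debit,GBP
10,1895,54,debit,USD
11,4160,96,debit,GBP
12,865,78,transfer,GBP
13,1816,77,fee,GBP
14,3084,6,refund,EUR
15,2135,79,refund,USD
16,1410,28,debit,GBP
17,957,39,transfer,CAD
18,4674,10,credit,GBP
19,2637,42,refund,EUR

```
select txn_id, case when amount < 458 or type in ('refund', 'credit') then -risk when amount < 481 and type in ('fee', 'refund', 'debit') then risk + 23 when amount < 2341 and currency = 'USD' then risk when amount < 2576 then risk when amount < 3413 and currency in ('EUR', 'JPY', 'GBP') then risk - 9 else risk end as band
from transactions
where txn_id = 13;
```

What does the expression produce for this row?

77

txn_id = 13: amount=1816, risk=77, type=fee, currency=GBP.
amount < 458 or type in ('refund', 'credit') → false
amount < 481 and type in ('fee', 'refund', 'debit') → false
amount < 2341 and currency = 'USD' → false
amount < 2576 → true → 77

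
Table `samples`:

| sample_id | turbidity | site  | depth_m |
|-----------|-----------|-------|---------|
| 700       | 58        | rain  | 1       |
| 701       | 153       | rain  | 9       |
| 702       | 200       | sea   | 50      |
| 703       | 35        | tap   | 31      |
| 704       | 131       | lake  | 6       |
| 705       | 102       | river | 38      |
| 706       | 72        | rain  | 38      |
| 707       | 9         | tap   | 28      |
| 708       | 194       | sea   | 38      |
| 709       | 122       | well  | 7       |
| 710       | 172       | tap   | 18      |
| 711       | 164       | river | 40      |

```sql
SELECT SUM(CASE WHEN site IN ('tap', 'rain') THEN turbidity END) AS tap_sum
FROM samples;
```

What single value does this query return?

sample_id=700: ✓ → 58
sample_id=701: ✓ → 153
sample_id=702: ✗
sample_id=703: ✓ → 35
sample_id=704: ✗
sample_id=705: ✗
sample_id=706: ✓ → 72
sample_id=707: ✓ → 9
sample_id=708: ✗
sample_id=709: ✗
sample_id=710: ✓ → 172
sample_id=711: ✗
tap_sum = 58 + 153 + 35 + 72 + 9 + 172 = 499

499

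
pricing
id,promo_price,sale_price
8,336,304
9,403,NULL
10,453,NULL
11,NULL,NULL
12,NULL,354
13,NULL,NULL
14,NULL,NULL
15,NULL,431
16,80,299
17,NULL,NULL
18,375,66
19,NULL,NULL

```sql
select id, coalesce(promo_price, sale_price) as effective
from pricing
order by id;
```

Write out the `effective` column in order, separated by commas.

336, 403, 453, NULL, 354, NULL, NULL, 431, 80, NULL, 375, NULL

id=8: promo_price=336 → 336
id=9: promo_price=403 → 403
id=10: promo_price=453 → 453
id=11: promo_price=NULL, sale_price=NULL (all NULL) → NULL
id=12: promo_price=NULL, sale_price=354 → 354
id=13: promo_price=NULL, sale_price=NULL (all NULL) → NULL
id=14: promo_price=NULL, sale_price=NULL (all NULL) → NULL
id=15: promo_price=NULL, sale_price=431 → 431
id=16: promo_price=80 → 80
id=17: promo_price=NULL, sale_price=NULL (all NULL) → NULL
id=18: promo_price=375 → 375
id=19: promo_price=NULL, sale_price=NULL (all NULL) → NULL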